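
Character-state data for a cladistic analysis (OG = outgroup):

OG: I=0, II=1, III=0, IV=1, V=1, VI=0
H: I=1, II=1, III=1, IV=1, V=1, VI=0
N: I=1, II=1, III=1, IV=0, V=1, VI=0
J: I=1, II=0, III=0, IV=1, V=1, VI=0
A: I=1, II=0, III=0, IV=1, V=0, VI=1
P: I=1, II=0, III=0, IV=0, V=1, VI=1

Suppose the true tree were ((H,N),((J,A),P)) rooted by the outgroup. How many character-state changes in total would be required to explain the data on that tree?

8

Map each character onto ((H,N),((J,A),P)) (rooted by OG) and count the minimum state changes it requires (Fitch parsimony):
I: 1; II: 1; III: 1; IV: 2; V: 1; VI: 2.
Total tree length = 8.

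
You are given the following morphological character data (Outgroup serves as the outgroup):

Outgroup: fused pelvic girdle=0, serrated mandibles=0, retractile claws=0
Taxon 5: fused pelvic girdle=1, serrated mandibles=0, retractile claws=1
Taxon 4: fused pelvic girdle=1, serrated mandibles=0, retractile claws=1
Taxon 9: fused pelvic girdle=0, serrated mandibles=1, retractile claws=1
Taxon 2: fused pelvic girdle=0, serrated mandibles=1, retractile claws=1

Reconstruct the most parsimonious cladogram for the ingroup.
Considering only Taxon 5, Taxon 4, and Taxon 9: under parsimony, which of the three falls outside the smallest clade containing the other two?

The outgroup has state '0' for every character, so '1' is the derived state throughout.
fused pelvic girdle (derived state '1') is shared by Taxon 4 and Taxon 5 — a synapomorphy uniting that clade.
Only Taxon 2 and Taxon 9 show the derived state '1' for serrated mandibles, supporting them as a clade.
retractile claws (derived state '1') is shared by all ingroup taxa — unites the whole ingroup.
Most parsimonious ingroup topology: ((Taxon 5,Taxon 4),(Taxon 9,Taxon 2)).
Taxon 4 and Taxon 5 share a more recent common ancestor with each other than either does with Taxon 9, so Taxon 9 is the least closely related of the three.

Taxon 9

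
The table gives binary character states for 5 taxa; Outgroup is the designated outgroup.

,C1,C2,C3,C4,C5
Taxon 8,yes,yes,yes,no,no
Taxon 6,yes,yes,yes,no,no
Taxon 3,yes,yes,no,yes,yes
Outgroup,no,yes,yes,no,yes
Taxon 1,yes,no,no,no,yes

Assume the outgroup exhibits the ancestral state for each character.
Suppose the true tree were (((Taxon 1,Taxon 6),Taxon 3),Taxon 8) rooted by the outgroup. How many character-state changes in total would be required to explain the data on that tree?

Map each character onto (((Taxon 1,Taxon 6),Taxon 3),Taxon 8) (rooted by Outgroup) and count the minimum state changes it requires (Fitch parsimony):
C1: 1; C2: 1; C3: 2; C4: 1; C5: 2.
Total tree length = 7.

7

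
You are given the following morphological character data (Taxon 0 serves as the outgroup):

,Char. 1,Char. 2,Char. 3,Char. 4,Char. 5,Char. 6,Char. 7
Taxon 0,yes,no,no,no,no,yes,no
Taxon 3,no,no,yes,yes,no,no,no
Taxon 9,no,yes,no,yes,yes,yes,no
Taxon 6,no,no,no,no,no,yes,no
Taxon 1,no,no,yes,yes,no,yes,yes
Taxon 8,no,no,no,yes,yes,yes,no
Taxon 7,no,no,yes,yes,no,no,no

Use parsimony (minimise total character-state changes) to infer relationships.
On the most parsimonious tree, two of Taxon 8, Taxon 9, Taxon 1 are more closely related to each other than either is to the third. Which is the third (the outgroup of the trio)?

Taxon 1

Character polarity is set by the outgroup: the derived state is whichever differs from the outgroup's state, so for Char. 1, Char. 6 the derived state is 'no', and for the remaining characters it is 'yes'.
All ingroup taxa share the derived state 'no' for Char. 1; it defines the ingroup but does not resolve relationships within it.
Char. 2 (derived state 'yes') is unique to Taxon 9 (autapomorphy; uninformative for grouping).
Char. 3 (derived state 'yes') is shared by Taxon 1, Taxon 3, and Taxon 7 — a synapomorphy uniting that clade.
Char. 4 (derived state 'yes') is shared by Taxon 1, Taxon 3, Taxon 7, Taxon 8, and Taxon 9 — a synapomorphy uniting that clade.
Char. 5 (derived state 'yes') is shared by Taxon 8 and Taxon 9 — a synapomorphy uniting that clade.
Only Taxon 3 and Taxon 7 show the derived state 'no' for Char. 6, supporting them as a clade.
Char. 7: derived state 'yes' in Taxon 1 only — an autapomorphy, so it tells us nothing about relationships among taxa.
Most parsimonious ingroup topology: ((((Taxon 3,Taxon 7),Taxon 1),(Taxon 9,Taxon 8)),Taxon 6).
Taxon 9 and Taxon 8 share a more recent common ancestor with each other than either does with Taxon 1, so Taxon 1 is the least closely related of the three.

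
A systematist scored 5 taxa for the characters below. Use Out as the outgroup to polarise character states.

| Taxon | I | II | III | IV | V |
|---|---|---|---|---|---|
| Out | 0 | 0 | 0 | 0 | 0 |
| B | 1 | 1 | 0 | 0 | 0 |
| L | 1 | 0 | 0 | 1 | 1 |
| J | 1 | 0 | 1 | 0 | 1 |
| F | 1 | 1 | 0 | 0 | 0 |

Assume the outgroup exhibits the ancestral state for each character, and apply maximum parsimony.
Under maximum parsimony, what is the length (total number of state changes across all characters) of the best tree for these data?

The outgroup has state '0' for every character, so '1' is the derived state throughout.
I (derived state '1') is shared by all ingroup taxa — unites the whole ingroup.
II (derived state '1') is shared by B and F — a synapomorphy uniting that clade.
III (derived state '1') is unique to J (autapomorphy; uninformative for grouping).
IV (derived state '1') is unique to L (autapomorphy; uninformative for grouping).
V (derived state '1') is shared by J and L — a synapomorphy uniting that clade.
Most parsimonious ingroup topology: ((B,F),(L,J)).
Changes per character on this tree: I: 1; II: 1; III: 1; IV: 1; V: 1.
Total = 5.

5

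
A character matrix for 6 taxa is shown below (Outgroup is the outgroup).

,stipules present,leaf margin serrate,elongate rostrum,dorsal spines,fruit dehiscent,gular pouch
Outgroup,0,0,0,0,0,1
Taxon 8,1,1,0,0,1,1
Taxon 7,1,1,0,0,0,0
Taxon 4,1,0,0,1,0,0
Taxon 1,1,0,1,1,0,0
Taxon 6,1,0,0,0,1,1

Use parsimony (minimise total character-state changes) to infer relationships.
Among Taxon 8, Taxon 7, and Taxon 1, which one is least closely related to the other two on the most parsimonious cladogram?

Taxon 8

Character polarity is set by the outgroup: the derived state is whichever differs from the outgroup's state, so for gular pouch the derived state is '0', and for the remaining characters it is '1'.
stipules present (derived state '1') is shared by all ingroup taxa — unites the whole ingroup.
leaf margin serrate groups Taxon 7 and Taxon 8, which is incompatible with the clades supported by the remaining characters; treating it as convergent (homoplasy) costs fewer steps than any alternative tree.
elongate rostrum: derived state '1' in Taxon 1 only — an autapomorphy, so it tells us nothing about relationships among taxa.
Only Taxon 1 and Taxon 4 show the derived state '1' for dorsal spines, supporting them as a clade.
Only Taxon 6 and Taxon 8 show the derived state '1' for fruit dehiscent, supporting them as a clade.
gular pouch: derived state '0' in Taxon 1, Taxon 4, and Taxon 7 only — synapomorphy for {Taxon 1, Taxon 4, Taxon 7}.
Most parsimonious ingroup topology: ((Taxon 8,Taxon 6),(Taxon 7,(Taxon 4,Taxon 1))).
Taxon 7 and Taxon 1 share a more recent common ancestor with each other than either does with Taxon 8, so Taxon 8 is the least closely related of the three.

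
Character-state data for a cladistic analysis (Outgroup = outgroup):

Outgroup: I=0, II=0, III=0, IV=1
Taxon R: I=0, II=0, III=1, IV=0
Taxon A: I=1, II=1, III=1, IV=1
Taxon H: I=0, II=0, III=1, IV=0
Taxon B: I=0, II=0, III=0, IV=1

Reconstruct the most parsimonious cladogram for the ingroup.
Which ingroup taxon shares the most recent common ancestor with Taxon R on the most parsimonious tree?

Character polarity is set by the outgroup: the derived state is whichever differs from the outgroup's state, so for IV the derived state is '0', and for the remaining characters it is '1'.
I (derived state '1') is unique to Taxon A (autapomorphy; uninformative for grouping).
II: derived state '1' in Taxon A only — an autapomorphy, so it tells us nothing about relationships among taxa.
Only Taxon A, Taxon H, and Taxon R show the derived state '1' for III, supporting them as a clade.
IV (derived state '0') is shared by Taxon H and Taxon R — a synapomorphy uniting that clade.
Most parsimonious ingroup topology: (((Taxon R,Taxon H),Taxon A),Taxon B).
Taxon R and Taxon H form a cherry on this tree, so they are sister taxa.

Taxon H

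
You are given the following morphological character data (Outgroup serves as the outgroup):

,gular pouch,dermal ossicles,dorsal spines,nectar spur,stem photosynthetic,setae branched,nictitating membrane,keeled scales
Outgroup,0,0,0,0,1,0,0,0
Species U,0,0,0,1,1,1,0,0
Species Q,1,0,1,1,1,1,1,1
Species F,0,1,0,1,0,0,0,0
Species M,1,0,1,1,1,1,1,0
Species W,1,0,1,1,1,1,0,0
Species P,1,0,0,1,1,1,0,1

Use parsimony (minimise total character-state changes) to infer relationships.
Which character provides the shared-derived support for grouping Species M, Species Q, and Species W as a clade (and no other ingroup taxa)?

Character polarity is set by the outgroup: the derived state is whichever differs from the outgroup's state, so for stem photosynthetic the derived state is '0', and for the remaining characters it is '1'.
gular pouch: derived state '1' in Species M, Species P, Species Q, and Species W only — synapomorphy for {Species M, Species P, Species Q, Species W}.
dermal ossicles (derived state '1') is unique to Species F (autapomorphy; uninformative for grouping).
Only Species M, Species Q, and Species W show the derived state '1' for dorsal spines, supporting them as a clade.
nectar spur (derived state '1') is shared by all ingroup taxa — unites the whole ingroup.
stem photosynthetic: derived state '0' in Species F only — an autapomorphy, so it tells us nothing about relationships among taxa.
setae branched: derived state '1' in Species M, Species P, Species Q, Species U, and Species W only — synapomorphy for {Species M, Species P, Species Q, Species U, Species W}.
nictitating membrane: derived state '1' in Species M and Species Q only — synapomorphy for {Species M, Species Q}.
keeled scales (state '1') occurs in Species P and Species Q but conflicts with the nesting implied by the other characters — most parsimoniously interpreted as homoplasy.
Most parsimonious ingroup topology: ((Species U,(((Species Q,Species M),Species W),Species P)),Species F).
The clade {Species M, Species Q, Species W} is supported by dorsal spines: its derived state '1' occurs in exactly those taxa and in no other taxon (including the outgroup).

dorsal spines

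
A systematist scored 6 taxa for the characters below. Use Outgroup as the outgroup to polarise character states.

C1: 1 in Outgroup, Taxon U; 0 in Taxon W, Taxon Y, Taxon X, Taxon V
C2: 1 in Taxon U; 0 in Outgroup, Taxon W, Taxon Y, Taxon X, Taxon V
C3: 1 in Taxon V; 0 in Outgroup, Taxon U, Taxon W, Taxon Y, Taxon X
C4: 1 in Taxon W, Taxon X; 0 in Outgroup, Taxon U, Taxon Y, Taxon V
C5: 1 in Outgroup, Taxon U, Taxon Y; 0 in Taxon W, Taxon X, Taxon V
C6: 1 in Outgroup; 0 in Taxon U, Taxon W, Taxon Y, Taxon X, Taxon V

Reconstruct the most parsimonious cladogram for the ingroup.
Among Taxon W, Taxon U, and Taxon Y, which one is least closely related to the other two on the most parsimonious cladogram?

Taxon U

Character polarity is set by the outgroup: the derived state is whichever differs from the outgroup's state, so for C1, C5, C6 the derived state is '0', and for the remaining characters it is '1'.
Only Taxon V, Taxon W, Taxon X, and Taxon Y show the derived state '0' for C1, supporting them as a clade.
C2: derived state '1' in Taxon U only — an autapomorphy, so it tells us nothing about relationships among taxa.
C3 (derived state '1') is unique to Taxon V (autapomorphy; uninformative for grouping).
C4: derived state '1' in Taxon W and Taxon X only — synapomorphy for {Taxon W, Taxon X}.
C5 (derived state '0') is shared by Taxon V, Taxon W, and Taxon X — a synapomorphy uniting that clade.
C6 (derived state '0') is shared by all ingroup taxa — unites the whole ingroup.
Most parsimonious ingroup topology: (Taxon U,(((Taxon W,Taxon X),Taxon V),Taxon Y)).
Taxon Y and Taxon W share a more recent common ancestor with each other than either does with Taxon U, so Taxon U is the least closely related of the three.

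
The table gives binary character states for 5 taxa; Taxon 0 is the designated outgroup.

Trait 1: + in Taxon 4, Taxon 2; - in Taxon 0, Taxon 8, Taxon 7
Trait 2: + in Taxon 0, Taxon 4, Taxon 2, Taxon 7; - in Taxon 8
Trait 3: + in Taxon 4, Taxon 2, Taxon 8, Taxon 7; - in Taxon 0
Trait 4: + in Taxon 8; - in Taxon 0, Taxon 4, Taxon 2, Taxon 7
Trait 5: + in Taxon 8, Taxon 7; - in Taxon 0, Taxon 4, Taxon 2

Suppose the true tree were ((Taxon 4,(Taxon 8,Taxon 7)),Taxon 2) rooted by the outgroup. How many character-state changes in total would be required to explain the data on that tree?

6

Map each character onto ((Taxon 4,(Taxon 8,Taxon 7)),Taxon 2) (rooted by Taxon 0) and count the minimum state changes it requires (Fitch parsimony):
Trait 1: 2; Trait 2: 1; Trait 3: 1; Trait 4: 1; Trait 5: 1.
Total tree length = 6.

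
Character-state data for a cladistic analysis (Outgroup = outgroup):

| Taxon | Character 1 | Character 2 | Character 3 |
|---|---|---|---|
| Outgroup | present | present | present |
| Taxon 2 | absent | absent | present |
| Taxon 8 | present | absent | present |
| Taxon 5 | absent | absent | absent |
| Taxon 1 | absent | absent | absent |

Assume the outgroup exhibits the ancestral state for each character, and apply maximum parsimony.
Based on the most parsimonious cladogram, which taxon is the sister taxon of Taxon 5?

The outgroup has state 'present' for every character, so 'absent' is the derived state throughout.
Character 1 (derived state 'absent') is shared by Taxon 1, Taxon 2, and Taxon 5 — a synapomorphy uniting that clade.
All ingroup taxa share the derived state 'absent' for Character 2; it defines the ingroup but does not resolve relationships within it.
Only Taxon 1 and Taxon 5 show the derived state 'absent' for Character 3, supporting them as a clade.
Most parsimonious ingroup topology: ((Taxon 2,(Taxon 5,Taxon 1)),Taxon 8).
Taxon 5 and Taxon 1 form a cherry on this tree, so they are sister taxa.

Taxon 1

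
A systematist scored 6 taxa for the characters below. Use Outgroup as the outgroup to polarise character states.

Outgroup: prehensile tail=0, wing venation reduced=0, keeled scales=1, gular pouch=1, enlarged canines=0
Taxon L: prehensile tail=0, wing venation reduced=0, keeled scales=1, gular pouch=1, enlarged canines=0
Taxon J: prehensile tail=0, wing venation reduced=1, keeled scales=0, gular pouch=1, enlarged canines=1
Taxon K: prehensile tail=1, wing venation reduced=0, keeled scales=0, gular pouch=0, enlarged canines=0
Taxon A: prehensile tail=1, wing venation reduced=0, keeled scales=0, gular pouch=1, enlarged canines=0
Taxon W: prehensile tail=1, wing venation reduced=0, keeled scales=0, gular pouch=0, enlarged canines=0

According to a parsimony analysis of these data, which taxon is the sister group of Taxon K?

Character polarity is set by the outgroup: the derived state is whichever differs from the outgroup's state, so for keeled scales, gular pouch the derived state is '0', and for the remaining characters it is '1'.
Only Taxon A, Taxon K, and Taxon W show the derived state '1' for prehensile tail, supporting them as a clade.
wing venation reduced (derived state '1') is unique to Taxon J (autapomorphy; uninformative for grouping).
keeled scales: derived state '0' in Taxon A, Taxon J, Taxon K, and Taxon W only — synapomorphy for {Taxon A, Taxon J, Taxon K, Taxon W}.
gular pouch: derived state '0' in Taxon K and Taxon W only — synapomorphy for {Taxon K, Taxon W}.
enlarged canines: derived state '1' in Taxon J only — an autapomorphy, so it tells us nothing about relationships among taxa.
Most parsimonious ingroup topology: (Taxon L,(Taxon J,((Taxon K,Taxon W),Taxon A))).
Taxon K and Taxon W form a cherry on this tree, so they are sister taxa.

Taxon W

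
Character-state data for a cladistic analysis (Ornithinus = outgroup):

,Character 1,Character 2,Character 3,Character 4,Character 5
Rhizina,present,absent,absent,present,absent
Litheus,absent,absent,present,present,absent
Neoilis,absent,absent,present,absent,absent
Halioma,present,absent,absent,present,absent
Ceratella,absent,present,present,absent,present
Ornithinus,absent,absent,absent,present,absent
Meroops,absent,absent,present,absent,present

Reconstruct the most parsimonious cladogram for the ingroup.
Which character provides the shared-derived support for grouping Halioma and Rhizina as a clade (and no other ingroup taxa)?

Character 1

Character polarity is set by the outgroup: the derived state is whichever differs from the outgroup's state, so for Character 4 the derived state is 'absent', and for the remaining characters it is 'present'.
Character 1: derived state 'present' in Halioma and Rhizina only — synapomorphy for {Halioma, Rhizina}.
Character 2: derived state 'present' in Ceratella only — an autapomorphy, so it tells us nothing about relationships among taxa.
Character 3: derived state 'present' in Ceratella, Litheus, Meroops, and Neoilis only — synapomorphy for {Ceratella, Litheus, Meroops, Neoilis}.
Only Ceratella, Meroops, and Neoilis show the derived state 'absent' for Character 4, supporting them as a clade.
Character 5: derived state 'present' in Ceratella and Meroops only — synapomorphy for {Ceratella, Meroops}.
Most parsimonious ingroup topology: ((((Meroops,Ceratella),Neoilis),Litheus),(Rhizina,Halioma)).
The clade {Halioma, Rhizina} is supported by Character 1: its derived state 'present' occurs in exactly those taxa and in no other taxon (including the outgroup).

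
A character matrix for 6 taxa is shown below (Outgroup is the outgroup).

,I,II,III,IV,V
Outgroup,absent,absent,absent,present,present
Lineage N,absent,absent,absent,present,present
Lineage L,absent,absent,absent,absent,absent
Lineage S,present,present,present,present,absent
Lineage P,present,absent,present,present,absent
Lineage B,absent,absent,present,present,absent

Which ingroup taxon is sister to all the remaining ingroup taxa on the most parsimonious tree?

Character polarity is set by the outgroup: the derived state is whichever differs from the outgroup's state, so for IV, V the derived state is 'absent', and for the remaining characters it is 'present'.
I: derived state 'present' in Lineage P and Lineage S only — synapomorphy for {Lineage P, Lineage S}.
II: derived state 'present' in Lineage S only — an autapomorphy, so it tells us nothing about relationships among taxa.
III: derived state 'present' in Lineage B, Lineage P, and Lineage S only — synapomorphy for {Lineage B, Lineage P, Lineage S}.
IV: derived state 'absent' in Lineage L only — an autapomorphy, so it tells us nothing about relationships among taxa.
V: derived state 'absent' in Lineage B, Lineage L, Lineage P, and Lineage S only — synapomorphy for {Lineage B, Lineage L, Lineage P, Lineage S}.
Most parsimonious ingroup topology: (Lineage N,(Lineage L,((Lineage S,Lineage P),Lineage B))).
Lineage N is sister to the clade containing all other ingroup taxa, so it is the earliest-diverging (most basal) ingroup lineage.

Lineage N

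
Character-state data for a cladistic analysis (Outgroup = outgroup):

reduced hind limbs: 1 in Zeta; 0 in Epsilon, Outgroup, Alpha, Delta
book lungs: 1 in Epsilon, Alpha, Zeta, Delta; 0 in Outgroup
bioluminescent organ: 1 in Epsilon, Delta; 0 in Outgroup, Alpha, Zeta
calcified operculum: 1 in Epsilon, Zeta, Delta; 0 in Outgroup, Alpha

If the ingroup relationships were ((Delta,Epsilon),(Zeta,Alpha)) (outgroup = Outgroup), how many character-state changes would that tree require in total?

Map each character onto ((Delta,Epsilon),(Zeta,Alpha)) (rooted by Outgroup) and count the minimum state changes it requires (Fitch parsimony):
reduced hind limbs: 1; book lungs: 1; bioluminescent organ: 1; calcified operculum: 2.
Total tree length = 5.

5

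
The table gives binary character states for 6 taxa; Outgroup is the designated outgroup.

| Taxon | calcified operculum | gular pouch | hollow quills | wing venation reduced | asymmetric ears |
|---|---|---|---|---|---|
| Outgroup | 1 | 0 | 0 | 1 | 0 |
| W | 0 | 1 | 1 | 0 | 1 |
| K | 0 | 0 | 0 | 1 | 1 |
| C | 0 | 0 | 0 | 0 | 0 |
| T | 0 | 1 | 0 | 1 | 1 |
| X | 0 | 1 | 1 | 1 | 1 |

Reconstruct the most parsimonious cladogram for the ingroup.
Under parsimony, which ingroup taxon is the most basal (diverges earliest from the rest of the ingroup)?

Character polarity is set by the outgroup: the derived state is whichever differs from the outgroup's state, so for calcified operculum, wing venation reduced the derived state is '0', and for the remaining characters it is '1'.
calcified operculum (derived state '0') is shared by all ingroup taxa — unites the whole ingroup.
gular pouch: derived state '1' in T, W, and X only — synapomorphy for {T, W, X}.
hollow quills (derived state '1') is shared by W and X — a synapomorphy uniting that clade.
wing venation reduced groups C and W, which is incompatible with the clades supported by the remaining characters; treating it as convergent (homoplasy) costs fewer steps than any alternative tree.
asymmetric ears: derived state '1' in K, T, W, and X only — synapomorphy for {K, T, W, X}.
Most parsimonious ingroup topology: ((((W,X),T),K),C).
C is sister to the clade containing all other ingroup taxa, so it is the earliest-diverging (most basal) ingroup lineage.

C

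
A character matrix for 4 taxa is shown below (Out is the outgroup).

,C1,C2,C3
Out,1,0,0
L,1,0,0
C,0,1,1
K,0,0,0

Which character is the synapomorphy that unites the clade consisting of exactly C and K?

Character polarity is set by the outgroup: the derived state is whichever differs from the outgroup's state, so for C1 the derived state is '0', and for the remaining characters it is '1'.
C1 (derived state '0') is shared by C and K — a synapomorphy uniting that clade.
C2 (derived state '1') is unique to C (autapomorphy; uninformative for grouping).
C3 (derived state '1') is unique to C (autapomorphy; uninformative for grouping).
Most parsimonious ingroup topology: (L,(C,K)).
The clade {C, K} is supported by C1: its derived state '0' occurs in exactly those taxa and in no other taxon (including the outgroup).

C1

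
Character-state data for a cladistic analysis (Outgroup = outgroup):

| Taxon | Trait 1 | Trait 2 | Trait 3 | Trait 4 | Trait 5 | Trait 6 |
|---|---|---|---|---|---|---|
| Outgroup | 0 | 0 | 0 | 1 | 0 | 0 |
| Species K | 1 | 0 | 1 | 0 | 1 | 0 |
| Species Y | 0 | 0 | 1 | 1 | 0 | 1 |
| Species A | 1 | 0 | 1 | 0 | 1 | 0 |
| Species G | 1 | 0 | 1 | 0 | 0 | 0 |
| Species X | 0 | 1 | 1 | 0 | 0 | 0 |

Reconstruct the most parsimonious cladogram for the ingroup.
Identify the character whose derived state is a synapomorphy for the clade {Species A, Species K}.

Trait 5

Character polarity is set by the outgroup: the derived state is whichever differs from the outgroup's state, so for Trait 4 the derived state is '0', and for the remaining characters it is '1'.
Only Species A, Species G, and Species K show the derived state '1' for Trait 1, supporting them as a clade.
Trait 2 (derived state '1') is unique to Species X (autapomorphy; uninformative for grouping).
Trait 3 (derived state '1') is shared by all ingroup taxa — unites the whole ingroup.
Trait 4 (derived state '0') is shared by Species A, Species G, Species K, and Species X — a synapomorphy uniting that clade.
Only Species A and Species K show the derived state '1' for Trait 5, supporting them as a clade.
Trait 6: derived state '1' in Species Y only — an autapomorphy, so it tells us nothing about relationships among taxa.
Most parsimonious ingroup topology: ((((Species K,Species A),Species G),Species X),Species Y).
The clade {Species A, Species K} is supported by Trait 5: its derived state '1' occurs in exactly those taxa and in no other taxon (including the outgroup).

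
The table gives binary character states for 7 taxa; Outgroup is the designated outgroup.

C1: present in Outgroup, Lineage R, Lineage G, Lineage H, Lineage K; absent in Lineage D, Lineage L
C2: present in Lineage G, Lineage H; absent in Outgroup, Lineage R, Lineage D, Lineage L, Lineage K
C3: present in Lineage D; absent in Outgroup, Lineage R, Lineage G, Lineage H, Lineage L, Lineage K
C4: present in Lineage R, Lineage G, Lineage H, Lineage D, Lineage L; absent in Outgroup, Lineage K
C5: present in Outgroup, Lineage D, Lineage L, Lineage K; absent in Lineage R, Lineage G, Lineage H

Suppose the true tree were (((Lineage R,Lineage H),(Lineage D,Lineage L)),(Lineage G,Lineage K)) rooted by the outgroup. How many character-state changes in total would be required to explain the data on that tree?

8

Map each character onto (((Lineage R,Lineage H),(Lineage D,Lineage L)),(Lineage G,Lineage K)) (rooted by Outgroup) and count the minimum state changes it requires (Fitch parsimony):
C1: 1; C2: 2; C3: 1; C4: 2; C5: 2.
Total tree length = 8.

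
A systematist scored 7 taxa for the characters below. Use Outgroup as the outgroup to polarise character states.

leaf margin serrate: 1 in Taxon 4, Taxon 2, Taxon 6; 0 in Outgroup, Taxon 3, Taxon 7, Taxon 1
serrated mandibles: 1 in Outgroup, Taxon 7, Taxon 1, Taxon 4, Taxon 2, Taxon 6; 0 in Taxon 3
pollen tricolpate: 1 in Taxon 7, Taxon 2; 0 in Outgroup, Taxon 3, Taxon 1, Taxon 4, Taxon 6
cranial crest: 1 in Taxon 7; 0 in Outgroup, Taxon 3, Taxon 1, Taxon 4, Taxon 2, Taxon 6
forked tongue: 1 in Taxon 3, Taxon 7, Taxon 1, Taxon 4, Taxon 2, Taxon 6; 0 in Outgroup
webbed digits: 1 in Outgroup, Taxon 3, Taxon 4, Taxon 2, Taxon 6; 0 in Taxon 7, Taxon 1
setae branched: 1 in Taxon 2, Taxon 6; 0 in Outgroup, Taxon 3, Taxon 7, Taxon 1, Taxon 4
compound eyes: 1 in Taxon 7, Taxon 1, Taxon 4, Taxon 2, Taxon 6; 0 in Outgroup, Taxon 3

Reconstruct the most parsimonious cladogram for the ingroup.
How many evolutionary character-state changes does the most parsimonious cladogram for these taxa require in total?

9

Character polarity is set by the outgroup: the derived state is whichever differs from the outgroup's state, so for serrated mandibles, webbed digits the derived state is '0', and for the remaining characters it is '1'.
leaf margin serrate: derived state '1' in Taxon 2, Taxon 4, and Taxon 6 only — synapomorphy for {Taxon 2, Taxon 4, Taxon 6}.
serrated mandibles (derived state '0') is unique to Taxon 3 (autapomorphy; uninformative for grouping).
pollen tricolpate (state '1') occurs in Taxon 2 and Taxon 7 but conflicts with the nesting implied by the other characters — most parsimoniously interpreted as homoplasy.
cranial crest (derived state '1') is unique to Taxon 7 (autapomorphy; uninformative for grouping).
forked tongue (derived state '1') is shared by all ingroup taxa — unites the whole ingroup.
webbed digits (derived state '0') is shared by Taxon 1 and Taxon 7 — a synapomorphy uniting that clade.
setae branched: derived state '1' in Taxon 2 and Taxon 6 only — synapomorphy for {Taxon 2, Taxon 6}.
compound eyes (derived state '1') is shared by Taxon 1, Taxon 2, Taxon 4, Taxon 6, and Taxon 7 — a synapomorphy uniting that clade.
Most parsimonious ingroup topology: (Taxon 3,((Taxon 7,Taxon 1),(Taxon 4,(Taxon 2,Taxon 6)))).
Changes per character on this tree: leaf margin serrate: 1; serrated mandibles: 1; pollen tricolpate: 2; cranial crest: 1; forked tongue: 1; webbed digits: 1; setae branched: 1; compound eyes: 1.
Total = 9.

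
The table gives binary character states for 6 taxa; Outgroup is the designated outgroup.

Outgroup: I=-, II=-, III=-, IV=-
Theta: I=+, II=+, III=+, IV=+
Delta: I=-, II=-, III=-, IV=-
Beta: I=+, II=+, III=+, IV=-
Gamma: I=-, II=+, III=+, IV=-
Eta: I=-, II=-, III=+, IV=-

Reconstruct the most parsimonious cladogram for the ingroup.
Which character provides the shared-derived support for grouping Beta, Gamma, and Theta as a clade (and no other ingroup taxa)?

The outgroup has state '-' for every character, so '+' is the derived state throughout.
I: derived state '+' in Beta and Theta only — synapomorphy for {Beta, Theta}.
II: derived state '+' in Beta, Gamma, and Theta only — synapomorphy for {Beta, Gamma, Theta}.
III: derived state '+' in Beta, Eta, Gamma, and Theta only — synapomorphy for {Beta, Eta, Gamma, Theta}.
IV: derived state '+' in Theta only — an autapomorphy, so it tells us nothing about relationships among taxa.
Most parsimonious ingroup topology: ((((Theta,Beta),Gamma),Eta),Delta).
The clade {Beta, Gamma, Theta} is supported by II: its derived state '+' occurs in exactly those taxa and in no other taxon (including the outgroup).

II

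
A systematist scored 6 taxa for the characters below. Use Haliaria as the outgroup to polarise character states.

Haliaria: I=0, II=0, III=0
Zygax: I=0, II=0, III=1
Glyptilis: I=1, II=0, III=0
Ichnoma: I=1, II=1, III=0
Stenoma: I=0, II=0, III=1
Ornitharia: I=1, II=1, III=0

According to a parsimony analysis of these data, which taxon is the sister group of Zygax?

The outgroup has state '0' for every character, so '1' is the derived state throughout.
Only Glyptilis, Ichnoma, and Ornitharia show the derived state '1' for I, supporting them as a clade.
II: derived state '1' in Ichnoma and Ornitharia only — synapomorphy for {Ichnoma, Ornitharia}.
III: derived state '1' in Stenoma and Zygax only — synapomorphy for {Stenoma, Zygax}.
Most parsimonious ingroup topology: ((Zygax,Stenoma),(Glyptilis,(Ichnoma,Ornitharia))).
Zygax and Stenoma form a cherry on this tree, so they are sister taxa.

Stenoma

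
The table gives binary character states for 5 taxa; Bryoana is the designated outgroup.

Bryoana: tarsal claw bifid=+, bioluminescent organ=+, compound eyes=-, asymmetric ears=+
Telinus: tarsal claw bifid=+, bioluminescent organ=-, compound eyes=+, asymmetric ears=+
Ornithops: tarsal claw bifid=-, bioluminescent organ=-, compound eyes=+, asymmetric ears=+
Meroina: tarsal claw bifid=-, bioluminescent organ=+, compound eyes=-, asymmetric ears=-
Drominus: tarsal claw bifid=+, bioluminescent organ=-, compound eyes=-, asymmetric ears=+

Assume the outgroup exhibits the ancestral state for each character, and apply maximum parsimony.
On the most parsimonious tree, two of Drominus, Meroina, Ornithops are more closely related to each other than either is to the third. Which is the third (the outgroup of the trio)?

Character polarity is set by the outgroup: the derived state is whichever differs from the outgroup's state, so for tarsal claw bifid, bioluminescent organ, asymmetric ears the derived state is '-', and for the remaining characters it is '+'.
tarsal claw bifid groups Meroina and Ornithops, which is incompatible with the clades supported by the remaining characters; treating it as convergent (homoplasy) costs fewer steps than any alternative tree.
bioluminescent organ: derived state '-' in Drominus, Ornithops, and Telinus only — synapomorphy for {Drominus, Ornithops, Telinus}.
compound eyes: derived state '+' in Ornithops and Telinus only — synapomorphy for {Ornithops, Telinus}.
asymmetric ears: derived state '-' in Meroina only — an autapomorphy, so it tells us nothing about relationships among taxa.
Most parsimonious ingroup topology: (((Telinus,Ornithops),Drominus),Meroina).
Drominus and Ornithops share a more recent common ancestor with each other than either does with Meroina, so Meroina is the least closely related of the three.

Meroina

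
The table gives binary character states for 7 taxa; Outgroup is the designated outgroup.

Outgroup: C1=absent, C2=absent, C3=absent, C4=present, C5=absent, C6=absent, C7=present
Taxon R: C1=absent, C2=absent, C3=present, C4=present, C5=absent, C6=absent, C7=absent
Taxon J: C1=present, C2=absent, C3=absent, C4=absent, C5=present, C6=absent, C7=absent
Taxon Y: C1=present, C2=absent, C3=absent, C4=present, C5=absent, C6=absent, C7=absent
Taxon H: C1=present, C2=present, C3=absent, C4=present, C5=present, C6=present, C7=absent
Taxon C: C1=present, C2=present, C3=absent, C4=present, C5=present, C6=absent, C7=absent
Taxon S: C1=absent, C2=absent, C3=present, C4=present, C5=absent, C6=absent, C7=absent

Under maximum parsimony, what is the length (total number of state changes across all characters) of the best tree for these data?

7

Character polarity is set by the outgroup: the derived state is whichever differs from the outgroup's state, so for C4, C7 the derived state is 'absent', and for the remaining characters it is 'present'.
C1 (derived state 'present') is shared by Taxon C, Taxon H, Taxon J, and Taxon Y — a synapomorphy uniting that clade.
C2 (derived state 'present') is shared by Taxon C and Taxon H — a synapomorphy uniting that clade.
Only Taxon R and Taxon S show the derived state 'present' for C3, supporting them as a clade.
C4 (derived state 'absent') is unique to Taxon J (autapomorphy; uninformative for grouping).
C5: derived state 'present' in Taxon C, Taxon H, and Taxon J only — synapomorphy for {Taxon C, Taxon H, Taxon J}.
C6 (derived state 'present') is unique to Taxon H (autapomorphy; uninformative for grouping).
C7 (derived state 'absent') is shared by all ingroup taxa — unites the whole ingroup.
Most parsimonious ingroup topology: ((Taxon R,Taxon S),((Taxon J,(Taxon H,Taxon C)),Taxon Y)).
Changes per character on this tree: C1: 1; C2: 1; C3: 1; C4: 1; C5: 1; C6: 1; C7: 1.
Total = 7.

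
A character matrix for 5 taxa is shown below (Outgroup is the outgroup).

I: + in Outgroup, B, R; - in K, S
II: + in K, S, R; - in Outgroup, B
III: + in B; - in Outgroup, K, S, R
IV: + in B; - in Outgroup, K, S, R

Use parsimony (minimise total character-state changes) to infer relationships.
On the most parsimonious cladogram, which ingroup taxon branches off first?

B

Character polarity is set by the outgroup: the derived state is whichever differs from the outgroup's state, so for I the derived state is '-', and for the remaining characters it is '+'.
I: derived state '-' in K and S only — synapomorphy for {K, S}.
Only K, R, and S show the derived state '+' for II, supporting them as a clade.
III: derived state '+' in B only — an autapomorphy, so it tells us nothing about relationships among taxa.
IV: derived state '+' in B only — an autapomorphy, so it tells us nothing about relationships among taxa.
Most parsimonious ingroup topology: (B,((K,S),R)).
B is sister to the clade containing all other ingroup taxa, so it is the earliest-diverging (most basal) ingroup lineage.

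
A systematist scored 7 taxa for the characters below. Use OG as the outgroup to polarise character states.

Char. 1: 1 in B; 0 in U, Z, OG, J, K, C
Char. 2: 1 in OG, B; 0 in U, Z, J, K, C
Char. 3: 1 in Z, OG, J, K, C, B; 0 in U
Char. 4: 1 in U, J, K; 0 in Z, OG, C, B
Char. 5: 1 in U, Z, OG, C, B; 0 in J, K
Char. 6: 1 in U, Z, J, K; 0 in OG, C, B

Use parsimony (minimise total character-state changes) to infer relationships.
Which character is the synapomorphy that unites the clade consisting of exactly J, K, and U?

Char. 4

Character polarity is set by the outgroup: the derived state is whichever differs from the outgroup's state, so for Char. 2, Char. 3, Char. 5 the derived state is '0', and for the remaining characters it is '1'.
Char. 1 (derived state '1') is unique to B (autapomorphy; uninformative for grouping).
Char. 2 (derived state '0') is shared by C, J, K, U, and Z — a synapomorphy uniting that clade.
Char. 3: derived state '0' in U only — an autapomorphy, so it tells us nothing about relationships among taxa.
Only J, K, and U show the derived state '1' for Char. 4, supporting them as a clade.
Only J and K show the derived state '0' for Char. 5, supporting them as a clade.
Only J, K, U, and Z show the derived state '1' for Char. 6, supporting them as a clade.
Most parsimonious ingroup topology: (((Z,(U,(J,K))),C),B).
The clade {J, K, U} is supported by Char. 4: its derived state '1' occurs in exactly those taxa and in no other taxon (including the outgroup).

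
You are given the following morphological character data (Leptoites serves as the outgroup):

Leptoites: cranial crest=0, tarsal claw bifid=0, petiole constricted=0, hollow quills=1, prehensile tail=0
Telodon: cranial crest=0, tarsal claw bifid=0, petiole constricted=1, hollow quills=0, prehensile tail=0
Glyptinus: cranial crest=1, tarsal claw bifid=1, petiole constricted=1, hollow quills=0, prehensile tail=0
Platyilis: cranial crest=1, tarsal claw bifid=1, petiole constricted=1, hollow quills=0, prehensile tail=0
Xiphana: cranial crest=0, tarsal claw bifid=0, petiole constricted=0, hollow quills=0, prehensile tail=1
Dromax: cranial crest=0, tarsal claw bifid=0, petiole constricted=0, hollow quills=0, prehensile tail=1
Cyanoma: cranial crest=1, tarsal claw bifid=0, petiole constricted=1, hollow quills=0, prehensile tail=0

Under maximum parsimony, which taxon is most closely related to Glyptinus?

Character polarity is set by the outgroup: the derived state is whichever differs from the outgroup's state, so for hollow quills the derived state is '0', and for the remaining characters it is '1'.
cranial crest: derived state '1' in Cyanoma, Glyptinus, and Platyilis only — synapomorphy for {Cyanoma, Glyptinus, Platyilis}.
tarsal claw bifid: derived state '1' in Glyptinus and Platyilis only — synapomorphy for {Glyptinus, Platyilis}.
petiole constricted (derived state '1') is shared by Cyanoma, Glyptinus, Platyilis, and Telodon — a synapomorphy uniting that clade.
All ingroup taxa share the derived state '0' for hollow quills; it defines the ingroup but does not resolve relationships within it.
Only Dromax and Xiphana show the derived state '1' for prehensile tail, supporting them as a clade.
Most parsimonious ingroup topology: ((Telodon,((Glyptinus,Platyilis),Cyanoma)),(Xiphana,Dromax)).
Glyptinus and Platyilis form a cherry on this tree, so they are sister taxa.

Platyilis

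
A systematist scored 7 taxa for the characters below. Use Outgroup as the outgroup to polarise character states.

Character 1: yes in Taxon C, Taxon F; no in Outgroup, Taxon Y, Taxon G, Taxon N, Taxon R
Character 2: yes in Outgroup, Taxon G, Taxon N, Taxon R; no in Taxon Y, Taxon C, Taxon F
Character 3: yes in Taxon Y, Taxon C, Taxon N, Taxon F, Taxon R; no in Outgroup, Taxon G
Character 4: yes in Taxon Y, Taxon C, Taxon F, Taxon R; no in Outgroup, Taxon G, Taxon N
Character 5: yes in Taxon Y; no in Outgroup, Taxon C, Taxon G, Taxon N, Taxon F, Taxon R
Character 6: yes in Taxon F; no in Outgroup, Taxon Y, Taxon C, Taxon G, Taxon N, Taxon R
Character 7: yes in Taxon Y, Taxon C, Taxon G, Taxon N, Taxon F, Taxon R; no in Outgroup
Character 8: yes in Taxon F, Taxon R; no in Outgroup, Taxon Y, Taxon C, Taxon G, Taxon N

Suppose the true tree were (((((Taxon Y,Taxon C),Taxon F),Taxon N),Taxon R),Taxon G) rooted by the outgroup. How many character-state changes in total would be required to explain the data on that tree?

Map each character onto (((((Taxon Y,Taxon C),Taxon F),Taxon N),Taxon R),Taxon G) (rooted by Outgroup) and count the minimum state changes it requires (Fitch parsimony):
Character 1: 2; Character 2: 1; Character 3: 1; Character 4: 2; Character 5: 1; Character 6: 1; Character 7: 1; Character 8: 2.
Total tree length = 11.

11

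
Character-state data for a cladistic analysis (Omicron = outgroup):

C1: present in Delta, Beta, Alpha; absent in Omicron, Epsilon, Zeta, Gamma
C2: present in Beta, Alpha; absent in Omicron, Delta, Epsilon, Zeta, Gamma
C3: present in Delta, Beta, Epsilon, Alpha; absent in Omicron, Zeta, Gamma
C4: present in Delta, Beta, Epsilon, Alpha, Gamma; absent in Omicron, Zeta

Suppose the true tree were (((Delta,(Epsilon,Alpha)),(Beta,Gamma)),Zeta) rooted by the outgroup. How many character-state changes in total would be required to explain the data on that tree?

8

Map each character onto (((Delta,(Epsilon,Alpha)),(Beta,Gamma)),Zeta) (rooted by Omicron) and count the minimum state changes it requires (Fitch parsimony):
C1: 3; C2: 2; C3: 2; C4: 1.
Total tree length = 8.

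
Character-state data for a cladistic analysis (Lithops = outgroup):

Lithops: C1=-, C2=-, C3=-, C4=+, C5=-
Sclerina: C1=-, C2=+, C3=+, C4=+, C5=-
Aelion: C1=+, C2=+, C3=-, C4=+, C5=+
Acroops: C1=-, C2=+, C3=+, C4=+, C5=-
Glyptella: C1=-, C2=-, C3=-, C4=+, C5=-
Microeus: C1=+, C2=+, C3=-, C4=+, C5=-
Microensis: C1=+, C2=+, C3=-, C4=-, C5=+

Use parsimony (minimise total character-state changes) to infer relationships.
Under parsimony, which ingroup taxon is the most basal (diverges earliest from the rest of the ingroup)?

Character polarity is set by the outgroup: the derived state is whichever differs from the outgroup's state, so for C4 the derived state is '-', and for the remaining characters it is '+'.
Only Aelion, Microensis, and Microeus show the derived state '+' for C1, supporting them as a clade.
C2 (derived state '+') is shared by Acroops, Aelion, Microensis, Microeus, and Sclerina — a synapomorphy uniting that clade.
C3: derived state '+' in Acroops and Sclerina only — synapomorphy for {Acroops, Sclerina}.
C4 (derived state '-') is unique to Microensis (autapomorphy; uninformative for grouping).
C5 (derived state '+') is shared by Aelion and Microensis — a synapomorphy uniting that clade.
Most parsimonious ingroup topology: (((Sclerina,Acroops),((Aelion,Microensis),Microeus)),Glyptella).
Glyptella is sister to the clade containing all other ingroup taxa, so it is the earliest-diverging (most basal) ingroup lineage.

Glyptella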